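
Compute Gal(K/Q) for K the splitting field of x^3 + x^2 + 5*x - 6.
Gal(K/Q) = S_3 (symmetric group of order 6)

Compute the discriminant of x^3 + (1)*x^2 + (5)*x + (-6): Δ = -1963. Since Δ is not a rational square, the Galois group is not contained in A_3; it must be the full S_3 (irreducibility of the cubic rules out anything smaller).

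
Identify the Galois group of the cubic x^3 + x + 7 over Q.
Gal(K/Q) = S_3 (symmetric group of order 6)

Compute the discriminant of x^3 + (0)*x^2 + (1)*x + (7): Δ = -1327. Since Δ is not a rational square, the Galois group is not contained in A_3; it must be the full S_3 (irreducibility of the cubic rules out anything smaller).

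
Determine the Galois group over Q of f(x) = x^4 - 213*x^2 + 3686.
Gal(K/Q) = V_4 (Klein four-group, Z/2Z × Z/2Z)

f factors as (x^2 - 19)(x^2 - 194), so the splitting field is K = Q(sqrt(19), sqrt(194)). The elements 19, 194, 3686 are all non-squares in Q, so sqrt(19) and sqrt(194) generate independent quadratic extensions. Thus [K:Q] = 4 and Gal(K/Q) is generated by the two order-2 automorphisms sqrt(19) ↦ -sqrt(19) and sqrt(194) ↦ -sqrt(194), giving V_4.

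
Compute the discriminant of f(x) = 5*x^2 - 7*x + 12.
Δ = -191

For a quadratic a x^2 + b x + c the discriminant is Δ = b^2 - 4ac = (-7)^2 - 4*(5)*(12) = 49 - (240) = -191.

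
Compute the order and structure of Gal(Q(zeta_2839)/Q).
|Gal(Q(zeta_2839)/Q)| = phi(2839) = 2656; group ≅ (Z/2839Z)^* ≅ Z/16Z × Z/166Z

The n-th cyclotomic polynomial Φ_2839(x) is the minimal polynomial of zeta_2839 over Q and has degree phi(2839) = 2656. So Q(zeta_2839) is a degree-2656 Galois extension with Galois group (Z/2839Z)^*. By CRT, (Z/2839Z)^* ≅ (Z/17Z)^* × (Z/167Z)^*. Each prime-power unit group is (Z/17Z)^* ≅ Z/16Z; (Z/167Z)^* ≅ Z/166Z. Hence Gal(Q(zeta_2839)/Q) ≅ Z/16Z × Z/166Z.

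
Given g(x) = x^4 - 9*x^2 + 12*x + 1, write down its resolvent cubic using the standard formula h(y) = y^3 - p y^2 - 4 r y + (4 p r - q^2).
h(y) = y^3 + 9*y^2 - 4*y - 180

Identify coefficients: p = -9, q = 12, r = 1.
Plug into h(y) = y^3 - p y^2 - 4 r y + (4 p r - q^2):
  h(y) = y^3 - (-9) y^2 - 4*(1) y + (4*(-9)*(1) - (12)^2)
       = y^3 + (9) y^2 + (-4) y + (-180).
Simplifying: h(y) = y^3 + 9*y^2 - 4*y - 180.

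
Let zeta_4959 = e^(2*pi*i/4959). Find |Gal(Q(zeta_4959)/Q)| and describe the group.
|Gal(Q(zeta_4959)/Q)| = phi(4959) = 3024; group ≅ (Z/4959Z)^* ≅ Z/6Z × Z/18Z × Z/28Z

The n-th cyclotomic polynomial Φ_4959(x) is the minimal polynomial of zeta_4959 over Q and has degree phi(4959) = 3024. So Q(zeta_4959) is a degree-3024 Galois extension with Galois group (Z/4959Z)^*. By CRT, (Z/4959Z)^* ≅ (Z/9Z)^* × (Z/19Z)^* × (Z/29Z)^*. Each prime-power unit group is (Z/9Z)^* ≅ Z/6Z; (Z/19Z)^* ≅ Z/18Z; (Z/29Z)^* ≅ Z/28Z. Hence Gal(Q(zeta_4959)/Q) ≅ Z/6Z × Z/18Z × Z/28Z.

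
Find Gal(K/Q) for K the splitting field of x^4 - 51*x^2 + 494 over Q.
Gal(K/Q) = V_4 (Klein four-group, Z/2Z × Z/2Z)

f factors as (x^2 - 13)(x^2 - 38), so the splitting field is K = Q(sqrt(13), sqrt(38)). The elements 13, 38, 494 are all non-squares in Q, so sqrt(13) and sqrt(38) generate independent quadratic extensions. Thus [K:Q] = 4 and Gal(K/Q) is generated by the two order-2 automorphisms sqrt(13) ↦ -sqrt(13) and sqrt(38) ↦ -sqrt(38), giving V_4.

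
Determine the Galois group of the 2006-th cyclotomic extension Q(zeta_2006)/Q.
|Gal(Q(zeta_2006)/Q)| = phi(2006) = 928; group ≅ (Z/2006Z)^* ≅ Z/16Z × Z/58Z

The n-th cyclotomic polynomial Φ_2006(x) is the minimal polynomial of zeta_2006 over Q and has degree phi(2006) = 928. So Q(zeta_2006) is a degree-928 Galois extension with Galois group (Z/2006Z)^*. By CRT, (Z/2006Z)^* ≅ (Z/2Z)^* × (Z/17Z)^* × (Z/59Z)^*. Each prime-power unit group is (Z/2Z)^* ≅ trivial group (order 1); (Z/17Z)^* ≅ Z/16Z; (Z/59Z)^* ≅ Z/58Z. Hence Gal(Q(zeta_2006)/Q) ≅ Z/16Z × Z/58Z.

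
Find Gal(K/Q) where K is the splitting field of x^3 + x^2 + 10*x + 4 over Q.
Gal(K/Q) = S_3 (symmetric group of order 6)

Compute the discriminant of x^3 + (1)*x^2 + (10)*x + (4): Δ = -3628. Since Δ is not a rational square, the Galois group is not contained in A_3; it must be the full S_3 (irreducibility of the cubic rules out anything smaller).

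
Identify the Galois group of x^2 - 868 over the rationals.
Gal(K/Q) = Z/2Z (cyclic of order 2)

x^2 - 868 is irreducible over Q since 868 is not a rational square. The splitting field Q(sqrt(868)) has degree 2 over Q, and its unique nontrivial automorphism is sqrt(868) ↦ -sqrt(868). Hence Gal(Q(sqrt(868))/Q) = Z/2Z.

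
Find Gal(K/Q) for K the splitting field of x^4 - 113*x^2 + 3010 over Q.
Gal(K/Q) = V_4 (Klein four-group, Z/2Z × Z/2Z)

f factors as (x^2 - 43)(x^2 - 70), so the splitting field is K = Q(sqrt(43), sqrt(70)). The elements 43, 70, 3010 are all non-squares in Q, so sqrt(43) and sqrt(70) generate independent quadratic extensions. Thus [K:Q] = 4 and Gal(K/Q) is generated by the two order-2 automorphisms sqrt(43) ↦ -sqrt(43) and sqrt(70) ↦ -sqrt(70), giving V_4.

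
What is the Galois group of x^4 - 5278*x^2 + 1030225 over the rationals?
Gal(K/Q) = Z/2Z (cyclic of order 2)

f factors as (x^2 - 5075)(x^2 - 203), so the splitting field is K = Q(sqrt(5075), sqrt(203)). The squarefree part of 5075 is 203 and the squarefree part of 203 is also 203, so sqrt(5075) and sqrt(203) are both rational multiples of sqrt(203). Hence Q(sqrt(5075)) = Q(sqrt(203)) = Q(sqrt(203)), and the splitting field collapses to a single degree-2 extension with Galois group Z/2Z.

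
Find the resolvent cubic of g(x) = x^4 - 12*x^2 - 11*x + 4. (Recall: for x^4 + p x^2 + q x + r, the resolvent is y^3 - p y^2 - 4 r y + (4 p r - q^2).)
h(y) = y^3 + 12*y^2 - 16*y - 313

Identify coefficients: p = -12, q = -11, r = 4.
Plug into h(y) = y^3 - p y^2 - 4 r y + (4 p r - q^2):
  h(y) = y^3 - (-12) y^2 - 4*(4) y + (4*(-12)*(4) - (-11)^2)
       = y^3 + (12) y^2 + (-16) y + (-313).
Simplifying: h(y) = y^3 + 12*y^2 - 16*y - 313.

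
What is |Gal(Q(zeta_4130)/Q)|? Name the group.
|Gal(Q(zeta_4130)/Q)| = phi(4130) = 1392; group ≅ (Z/4130Z)^* ≅ Z/4Z × Z/6Z × Z/58Z

The n-th cyclotomic polynomial Φ_4130(x) is the minimal polynomial of zeta_4130 over Q and has degree phi(4130) = 1392. So Q(zeta_4130) is a degree-1392 Galois extension with Galois group (Z/4130Z)^*. By CRT, (Z/4130Z)^* ≅ (Z/2Z)^* × (Z/5Z)^* × (Z/7Z)^* × (Z/59Z)^*. Each prime-power unit group is (Z/2Z)^* ≅ trivial group (order 1); (Z/5Z)^* ≅ Z/4Z; (Z/7Z)^* ≅ Z/6Z; (Z/59Z)^* ≅ Z/58Z. Hence Gal(Q(zeta_4130)/Q) ≅ Z/4Z × Z/6Z × Z/58Z.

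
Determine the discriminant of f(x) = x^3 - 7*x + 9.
Δ = -815

For a depressed cubic x^3 + p x + q the discriminant is Δ = -4 p^3 - 27 q^2 = -4*(-7)^3 - 27*(9)^2 = 1372 - 2187 = -815.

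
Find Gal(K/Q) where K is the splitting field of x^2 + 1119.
Gal(K/Q) = Z/2Z (cyclic of order 2)

x^2 + 1119 is irreducible over Q since -1119 is not a rational square. The splitting field Q(sqrt(-1119)) has degree 2 over Q, and its unique nontrivial automorphism is sqrt(-1119) ↦ -sqrt(-1119). Hence Gal(Q(sqrt(-1119))/Q) = Z/2Z.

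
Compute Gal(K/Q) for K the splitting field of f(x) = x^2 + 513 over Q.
Gal(K/Q) = Z/2Z (cyclic of order 2)

x^2 + 513 is irreducible over Q since -513 is not a rational square. The splitting field Q(sqrt(-513)) has degree 2 over Q, and its unique nontrivial automorphism is sqrt(-513) ↦ -sqrt(-513). Hence Gal(Q(sqrt(-513))/Q) = Z/2Z.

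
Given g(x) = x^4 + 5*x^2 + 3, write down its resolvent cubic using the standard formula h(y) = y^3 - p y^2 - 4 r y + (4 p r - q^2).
h(y) = y^3 - 5*y^2 - 12*y + 60

Identify coefficients: p = 5, q = 0, r = 3.
Plug into h(y) = y^3 - p y^2 - 4 r y + (4 p r - q^2):
  h(y) = y^3 - (5) y^2 - 4*(3) y + (4*(5)*(3) - (0)^2)
       = y^3 + (-5) y^2 + (-12) y + (60).
Simplifying: h(y) = y^3 - 5*y^2 - 12*y + 60.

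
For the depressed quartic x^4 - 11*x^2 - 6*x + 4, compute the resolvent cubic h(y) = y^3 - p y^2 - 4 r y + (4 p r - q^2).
h(y) = y^3 + 11*y^2 - 16*y - 212

Identify coefficients: p = -11, q = -6, r = 4.
Plug into h(y) = y^3 - p y^2 - 4 r y + (4 p r - q^2):
  h(y) = y^3 - (-11) y^2 - 4*(4) y + (4*(-11)*(4) - (-6)^2)
       = y^3 + (11) y^2 + (-16) y + (-212).
Simplifying: h(y) = y^3 + 11*y^2 - 16*y - 212.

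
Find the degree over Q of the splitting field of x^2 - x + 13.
[K:Q] = 2

The discriminant of x^2 + (-1)*x + (13) is b^2 - 4c = 1 - (52) = -51. Since -51 is not a perfect square in Q, the polynomial is irreducible over Q. Its two roots generate a degree-2 extension, so [K:Q] = 2.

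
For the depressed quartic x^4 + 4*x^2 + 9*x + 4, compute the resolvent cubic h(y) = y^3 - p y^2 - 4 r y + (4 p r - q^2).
h(y) = y^3 - 4*y^2 - 16*y - 17

Identify coefficients: p = 4, q = 9, r = 4.
Plug into h(y) = y^3 - p y^2 - 4 r y + (4 p r - q^2):
  h(y) = y^3 - (4) y^2 - 4*(4) y + (4*(4)*(4) - (9)^2)
       = y^3 + (-4) y^2 + (-16) y + (-17).
Simplifying: h(y) = y^3 - 4*y^2 - 16*y - 17.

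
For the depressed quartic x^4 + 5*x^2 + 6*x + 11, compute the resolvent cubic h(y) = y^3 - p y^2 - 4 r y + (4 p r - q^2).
h(y) = y^3 - 5*y^2 - 44*y + 184

Identify coefficients: p = 5, q = 6, r = 11.
Plug into h(y) = y^3 - p y^2 - 4 r y + (4 p r - q^2):
  h(y) = y^3 - (5) y^2 - 4*(11) y + (4*(5)*(11) - (6)^2)
       = y^3 + (-5) y^2 + (-44) y + (184).
Simplifying: h(y) = y^3 - 5*y^2 - 44*y + 184.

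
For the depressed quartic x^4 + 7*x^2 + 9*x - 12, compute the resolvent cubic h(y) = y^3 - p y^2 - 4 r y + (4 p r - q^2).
h(y) = y^3 - 7*y^2 + 48*y - 417

Identify coefficients: p = 7, q = 9, r = -12.
Plug into h(y) = y^3 - p y^2 - 4 r y + (4 p r - q^2):
  h(y) = y^3 - (7) y^2 - 4*(-12) y + (4*(7)*(-12) - (9)^2)
       = y^3 + (-7) y^2 + (48) y + (-417).
Simplifying: h(y) = y^3 - 7*y^2 + 48*y - 417.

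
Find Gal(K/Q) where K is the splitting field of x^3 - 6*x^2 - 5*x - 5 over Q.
Gal(K/Q) = S_3 (symmetric group of order 6)

Compute the discriminant of x^3 + (-6)*x^2 + (-5)*x + (-5): Δ = -6295. Since Δ is not a rational square, the Galois group is not contained in A_3; it must be the full S_3 (irreducibility of the cubic rules out anything smaller).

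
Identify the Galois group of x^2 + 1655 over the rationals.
Gal(K/Q) = Z/2Z (cyclic of order 2)

x^2 + 1655 is irreducible over Q since -1655 is not a rational square. The splitting field Q(sqrt(-1655)) has degree 2 over Q, and its unique nontrivial automorphism is sqrt(-1655) ↦ -sqrt(-1655). Hence Gal(Q(sqrt(-1655))/Q) = Z/2Z.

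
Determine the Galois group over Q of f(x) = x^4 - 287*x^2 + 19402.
Gal(K/Q) = V_4 (Klein four-group, Z/2Z × Z/2Z)

f factors as (x^2 - 178)(x^2 - 109), so the splitting field is K = Q(sqrt(178), sqrt(109)). The elements 178, 109, 19402 are all non-squares in Q, so sqrt(178) and sqrt(109) generate independent quadratic extensions. Thus [K:Q] = 4 and Gal(K/Q) is generated by the two order-2 automorphisms sqrt(178) ↦ -sqrt(178) and sqrt(109) ↦ -sqrt(109), giving V_4.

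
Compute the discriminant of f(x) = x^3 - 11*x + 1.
Δ = 5297

For a depressed cubic x^3 + p x + q the discriminant is Δ = -4 p^3 - 27 q^2 = -4*(-11)^3 - 27*(1)^2 = 5324 - 27 = 5297.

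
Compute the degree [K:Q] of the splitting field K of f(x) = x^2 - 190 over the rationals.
[K:Q] = 2

The polynomial x^2 - 190 is irreducible over Q since 190 is not a perfect square. Its splitting field is Q(sqrt(190)), which has degree 2 over Q.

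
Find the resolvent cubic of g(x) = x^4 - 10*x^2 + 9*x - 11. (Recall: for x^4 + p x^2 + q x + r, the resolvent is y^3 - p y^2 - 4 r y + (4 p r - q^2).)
h(y) = y^3 + 10*y^2 + 44*y + 359

Identify coefficients: p = -10, q = 9, r = -11.
Plug into h(y) = y^3 - p y^2 - 4 r y + (4 p r - q^2):
  h(y) = y^3 - (-10) y^2 - 4*(-11) y + (4*(-10)*(-11) - (9)^2)
       = y^3 + (10) y^2 + (44) y + (359).
Simplifying: h(y) = y^3 + 10*y^2 + 44*y + 359.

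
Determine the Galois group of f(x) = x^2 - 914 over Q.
Gal(K/Q) = Z/2Z (cyclic of order 2)

x^2 - 914 is irreducible over Q since 914 is not a rational square. The splitting field Q(sqrt(914)) has degree 2 over Q, and its unique nontrivial automorphism is sqrt(914) ↦ -sqrt(914). Hence Gal(Q(sqrt(914))/Q) = Z/2Z.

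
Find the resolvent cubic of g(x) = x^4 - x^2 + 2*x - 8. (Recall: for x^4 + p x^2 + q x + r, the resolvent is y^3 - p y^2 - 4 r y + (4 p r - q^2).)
h(y) = y^3 + y^2 + 32*y + 28

Identify coefficients: p = -1, q = 2, r = -8.
Plug into h(y) = y^3 - p y^2 - 4 r y + (4 p r - q^2):
  h(y) = y^3 - (-1) y^2 - 4*(-8) y + (4*(-1)*(-8) - (2)^2)
       = y^3 + (1) y^2 + (32) y + (28).
Simplifying: h(y) = y^3 + y^2 + 32*y + 28.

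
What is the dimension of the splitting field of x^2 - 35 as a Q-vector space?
[K:Q] = 2

The polynomial x^2 - 35 is irreducible over Q since 35 is not a perfect square. Its splitting field is Q(sqrt(35)), which has degree 2 over Q.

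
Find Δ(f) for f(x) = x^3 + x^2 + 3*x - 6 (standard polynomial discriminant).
Δ = -1371

For x^3 + a x^2 + b x + c the discriminant is Δ = 18 a b c - 4 a^3 c + a^2 b^2 - 4 b^3 - 27 c^2.
Plug a = 1, b = 3, c = -6:
  18*(1)*(3)*(-6) - 4*(1)^3*(-6) + (1)^2*(3)^2 - 4*(3)^3 - 27*(-6)^2
  = -324 + (24) + 9 + (-108) + (-972)
  = -1371.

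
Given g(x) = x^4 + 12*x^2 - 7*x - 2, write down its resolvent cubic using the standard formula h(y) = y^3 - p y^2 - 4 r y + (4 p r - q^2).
h(y) = y^3 - 12*y^2 + 8*y - 145

Identify coefficients: p = 12, q = -7, r = -2.
Plug into h(y) = y^3 - p y^2 - 4 r y + (4 p r - q^2):
  h(y) = y^3 - (12) y^2 - 4*(-2) y + (4*(12)*(-2) - (-7)^2)
       = y^3 + (-12) y^2 + (8) y + (-145).
Simplifying: h(y) = y^3 - 12*y^2 + 8*y - 145.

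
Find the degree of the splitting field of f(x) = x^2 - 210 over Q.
[K:Q] = 2

The polynomial x^2 - 210 is irreducible over Q since 210 is not a perfect square. Its splitting field is Q(sqrt(210)), which has degree 2 over Q.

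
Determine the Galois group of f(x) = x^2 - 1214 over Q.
Gal(K/Q) = Z/2Z (cyclic of order 2)

x^2 - 1214 is irreducible over Q since 1214 is not a rational square. The splitting field Q(sqrt(1214)) has degree 2 over Q, and its unique nontrivial automorphism is sqrt(1214) ↦ -sqrt(1214). Hence Gal(Q(sqrt(1214))/Q) = Z/2Z.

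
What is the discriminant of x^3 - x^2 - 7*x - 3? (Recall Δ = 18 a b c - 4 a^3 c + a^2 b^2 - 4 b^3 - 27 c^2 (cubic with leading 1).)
Δ = 788

For x^3 + a x^2 + b x + c the discriminant is Δ = 18 a b c - 4 a^3 c + a^2 b^2 - 4 b^3 - 27 c^2.
Plug a = -1, b = -7, c = -3:
  18*(-1)*(-7)*(-3) - 4*(-1)^3*(-3) + (-1)^2*(-7)^2 - 4*(-7)^3 - 27*(-3)^2
  = -378 + (-12) + 49 + (1372) + (-243)
  = 788.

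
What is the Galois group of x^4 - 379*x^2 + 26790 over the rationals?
Gal(K/Q) = V_4 (Klein four-group, Z/2Z × Z/2Z)

f factors as (x^2 - 285)(x^2 - 94), so the splitting field is K = Q(sqrt(285), sqrt(94)). The elements 285, 94, 26790 are all non-squares in Q, so sqrt(285) and sqrt(94) generate independent quadratic extensions. Thus [K:Q] = 4 and Gal(K/Q) is generated by the two order-2 automorphisms sqrt(285) ↦ -sqrt(285) and sqrt(94) ↦ -sqrt(94), giving V_4.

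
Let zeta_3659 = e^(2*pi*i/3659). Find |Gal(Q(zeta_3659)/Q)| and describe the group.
|Gal(Q(zeta_3659)/Q)| = phi(3659) = 3658; group ≅ (Z/3659Z)^* ≅ Z/3658Z

The n-th cyclotomic polynomial Φ_3659(x) is the minimal polynomial of zeta_3659 over Q and has degree phi(3659) = 3658. So Q(zeta_3659) is a degree-3658 Galois extension with Galois group (Z/3659Z)^*. (Z/3659Z)^* is cyclic since 3659 is an odd prime power (or 4). Hence Gal(Q(zeta_3659)/Q) ≅ Z/3658Z.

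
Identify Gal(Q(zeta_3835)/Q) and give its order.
|Gal(Q(zeta_3835)/Q)| = phi(3835) = 2784; group ≅ (Z/3835Z)^* ≅ Z/4Z × Z/12Z × Z/58Z

The n-th cyclotomic polynomial Φ_3835(x) is the minimal polynomial of zeta_3835 over Q and has degree phi(3835) = 2784. So Q(zeta_3835) is a degree-2784 Galois extension with Galois group (Z/3835Z)^*. By CRT, (Z/3835Z)^* ≅ (Z/5Z)^* × (Z/13Z)^* × (Z/59Z)^*. Each prime-power unit group is (Z/5Z)^* ≅ Z/4Z; (Z/13Z)^* ≅ Z/12Z; (Z/59Z)^* ≅ Z/58Z. Hence Gal(Q(zeta_3835)/Q) ≅ Z/4Z × Z/12Z × Z/58Z.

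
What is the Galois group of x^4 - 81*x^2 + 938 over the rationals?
Gal(K/Q) = V_4 (Klein four-group, Z/2Z × Z/2Z)

f factors as (x^2 - 14)(x^2 - 67), so the splitting field is K = Q(sqrt(14), sqrt(67)). The elements 14, 67, 938 are all non-squares in Q, so sqrt(14) and sqrt(67) generate independent quadratic extensions. Thus [K:Q] = 4 and Gal(K/Q) is generated by the two order-2 automorphisms sqrt(14) ↦ -sqrt(14) and sqrt(67) ↦ -sqrt(67), giving V_4.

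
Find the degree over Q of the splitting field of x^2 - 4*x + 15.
[K:Q] = 2

The discriminant of x^2 + (-4)*x + (15) is b^2 - 4c = 16 - (60) = -44. Since -44 is not a perfect square in Q, the polynomial is irreducible over Q. Its two roots generate a degree-2 extension, so [K:Q] = 2.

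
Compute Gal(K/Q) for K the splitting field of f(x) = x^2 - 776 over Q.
Gal(K/Q) = Z/2Z (cyclic of order 2)

x^2 - 776 is irreducible over Q since 776 is not a rational square. The splitting field Q(sqrt(776)) has degree 2 over Q, and its unique nontrivial automorphism is sqrt(776) ↦ -sqrt(776). Hence Gal(Q(sqrt(776))/Q) = Z/2Z.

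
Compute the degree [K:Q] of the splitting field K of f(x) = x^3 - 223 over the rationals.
[K:Q] = 6

x^3 - 223 has one real root r = 223^(1/3) and two complex roots r*zeta_3, r*zeta_3^2 where zeta_3 = e^(2*pi*i/3). The splitting field is Q(r, zeta_3). [Q(r):Q] = 3 and [Q(zeta_3):Q] = 2 with gcd = 1, so [Q(r, zeta_3):Q] = 3 * 2 = 6.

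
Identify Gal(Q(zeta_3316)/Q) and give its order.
|Gal(Q(zeta_3316)/Q)| = phi(3316) = 1656; group ≅ (Z/3316Z)^* ≅ Z/2Z × Z/828Z

The n-th cyclotomic polynomial Φ_3316(x) is the minimal polynomial of zeta_3316 over Q and has degree phi(3316) = 1656. So Q(zeta_3316) is a degree-1656 Galois extension with Galois group (Z/3316Z)^*. By CRT, (Z/3316Z)^* ≅ (Z/4Z)^* × (Z/829Z)^*. Each prime-power unit group is (Z/4Z)^* ≅ Z/2Z; (Z/829Z)^* ≅ Z/828Z. Hence Gal(Q(zeta_3316)/Q) ≅ Z/2Z × Z/828Z.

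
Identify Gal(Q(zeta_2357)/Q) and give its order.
|Gal(Q(zeta_2357)/Q)| = phi(2357) = 2356; group ≅ (Z/2357Z)^* ≅ Z/2356Z

The n-th cyclotomic polynomial Φ_2357(x) is the minimal polynomial of zeta_2357 over Q and has degree phi(2357) = 2356. So Q(zeta_2357) is a degree-2356 Galois extension with Galois group (Z/2357Z)^*. (Z/2357Z)^* is cyclic since 2357 is an odd prime power (or 4). Hence Gal(Q(zeta_2357)/Q) ≅ Z/2356Z.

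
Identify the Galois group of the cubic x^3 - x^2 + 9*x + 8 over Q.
Gal(K/Q) = S_3 (symmetric group of order 6)

Compute the discriminant of x^3 + (-1)*x^2 + (9)*x + (8): Δ = -5827. Since Δ is not a rational square, the Galois group is not contained in A_3; it must be the full S_3 (irreducibility of the cubic rules out anything smaller).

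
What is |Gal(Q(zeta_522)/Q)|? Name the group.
|Gal(Q(zeta_522)/Q)| = phi(522) = 168; group ≅ (Z/522Z)^* ≅ Z/6Z × Z/28Z

The n-th cyclotomic polynomial Φ_522(x) is the minimal polynomial of zeta_522 over Q and has degree phi(522) = 168. So Q(zeta_522) is a degree-168 Galois extension with Galois group (Z/522Z)^*. By CRT, (Z/522Z)^* ≅ (Z/2Z)^* × (Z/9Z)^* × (Z/29Z)^*. Each prime-power unit group is (Z/2Z)^* ≅ trivial group (order 1); (Z/9Z)^* ≅ Z/6Z; (Z/29Z)^* ≅ Z/28Z. Hence Gal(Q(zeta_522)/Q) ≅ Z/6Z × Z/28Z.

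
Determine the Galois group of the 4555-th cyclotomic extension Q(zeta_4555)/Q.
|Gal(Q(zeta_4555)/Q)| = phi(4555) = 3640; group ≅ (Z/4555Z)^* ≅ Z/4Z × Z/910Z

The n-th cyclotomic polynomial Φ_4555(x) is the minimal polynomial of zeta_4555 over Q and has degree phi(4555) = 3640. So Q(zeta_4555) is a degree-3640 Galois extension with Galois group (Z/4555Z)^*. By CRT, (Z/4555Z)^* ≅ (Z/5Z)^* × (Z/911Z)^*. Each prime-power unit group is (Z/5Z)^* ≅ Z/4Z; (Z/911Z)^* ≅ Z/910Z. Hence Gal(Q(zeta_4555)/Q) ≅ Z/4Z × Z/910Z.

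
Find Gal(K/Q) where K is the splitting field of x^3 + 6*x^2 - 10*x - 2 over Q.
Gal(K/Q) = S_3 (symmetric group of order 6)

Compute the discriminant of x^3 + (6)*x^2 + (-10)*x + (-2): Δ = 11380. Since Δ is not a rational square, the Galois group is not contained in A_3; it must be the full S_3 (irreducibility of the cubic rules out anything smaller).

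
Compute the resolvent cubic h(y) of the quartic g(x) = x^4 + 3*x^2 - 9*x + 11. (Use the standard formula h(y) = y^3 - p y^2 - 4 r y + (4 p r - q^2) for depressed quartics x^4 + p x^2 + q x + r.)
h(y) = y^3 - 3*y^2 - 44*y + 51

Identify coefficients: p = 3, q = -9, r = 11.
Plug into h(y) = y^3 - p y^2 - 4 r y + (4 p r - q^2):
  h(y) = y^3 - (3) y^2 - 4*(11) y + (4*(3)*(11) - (-9)^2)
       = y^3 + (-3) y^2 + (-44) y + (51).
Simplifying: h(y) = y^3 - 3*y^2 - 44*y + 51.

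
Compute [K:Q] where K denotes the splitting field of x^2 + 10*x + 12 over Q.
[K:Q] = 2

The discriminant of x^2 + (10)*x + (12) is b^2 - 4c = 100 - (48) = 52. Since 52 is not a perfect square in Q, the polynomial is irreducible over Q. Its two roots generate a degree-2 extension, so [K:Q] = 2.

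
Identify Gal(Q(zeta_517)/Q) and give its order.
|Gal(Q(zeta_517)/Q)| = phi(517) = 460; group ≅ (Z/517Z)^* ≅ Z/10Z × Z/46Z

The n-th cyclotomic polynomial Φ_517(x) is the minimal polynomial of zeta_517 over Q and has degree phi(517) = 460. So Q(zeta_517) is a degree-460 Galois extension with Galois group (Z/517Z)^*. By CRT, (Z/517Z)^* ≅ (Z/11Z)^* × (Z/47Z)^*. Each prime-power unit group is (Z/11Z)^* ≅ Z/10Z; (Z/47Z)^* ≅ Z/46Z. Hence Gal(Q(zeta_517)/Q) ≅ Z/10Z × Z/46Z.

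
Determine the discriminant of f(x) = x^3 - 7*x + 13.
Δ = -3191

For a depressed cubic x^3 + p x + q the discriminant is Δ = -4 p^3 - 27 q^2 = -4*(-7)^3 - 27*(13)^2 = 1372 - 4563 = -3191.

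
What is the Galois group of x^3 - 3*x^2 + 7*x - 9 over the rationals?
Gal(K/Q) = S_3 (symmetric group of order 6)

Compute the discriminant of x^3 + (-3)*x^2 + (7)*x + (-9): Δ = -688. Since Δ is not a rational square, the Galois group is not contained in A_3; it must be the full S_3 (irreducibility of the cubic rules out anything smaller).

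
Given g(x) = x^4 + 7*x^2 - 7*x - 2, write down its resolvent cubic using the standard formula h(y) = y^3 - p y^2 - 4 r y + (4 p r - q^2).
h(y) = y^3 - 7*y^2 + 8*y - 105

Identify coefficients: p = 7, q = -7, r = -2.
Plug into h(y) = y^3 - p y^2 - 4 r y + (4 p r - q^2):
  h(y) = y^3 - (7) y^2 - 4*(-2) y + (4*(7)*(-2) - (-7)^2)
       = y^3 + (-7) y^2 + (8) y + (-105).
Simplifying: h(y) = y^3 - 7*y^2 + 8*y - 105.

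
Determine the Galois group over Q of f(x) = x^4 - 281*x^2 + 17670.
Gal(K/Q) = V_4 (Klein four-group, Z/2Z × Z/2Z)

f factors as (x^2 - 186)(x^2 - 95), so the splitting field is K = Q(sqrt(186), sqrt(95)). The elements 186, 95, 17670 are all non-squares in Q, so sqrt(186) and sqrt(95) generate independent quadratic extensions. Thus [K:Q] = 4 and Gal(K/Q) is generated by the two order-2 automorphisms sqrt(186) ↦ -sqrt(186) and sqrt(95) ↦ -sqrt(95), giving V_4.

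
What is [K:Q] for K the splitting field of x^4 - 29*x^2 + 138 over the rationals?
[K:Q] = 4

f factors as (x^2 - 23)(x^2 - 6); the splitting field is K = Q(sqrt(23), sqrt(6)). Since 23, 6, and 138 are all non-squares in Q, the three subfields Q(sqrt(23)), Q(sqrt(6)), Q(sqrt(138)) are distinct degree-2 extensions, so [K:Q] = 4 (Klein four Galois group).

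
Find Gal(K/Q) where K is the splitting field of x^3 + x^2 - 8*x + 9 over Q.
Gal(K/Q) = S_3 (symmetric group of order 6)

Compute the discriminant of x^3 + (1)*x^2 + (-8)*x + (9): Δ = -1407. Since Δ is not a rational square, the Galois group is not contained in A_3; it must be the full S_3 (irreducibility of the cubic rules out anything smaller).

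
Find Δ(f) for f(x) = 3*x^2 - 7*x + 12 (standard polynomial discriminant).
Δ = -95

For a quadratic a x^2 + b x + c the discriminant is Δ = b^2 - 4ac = (-7)^2 - 4*(3)*(12) = 49 - (144) = -95.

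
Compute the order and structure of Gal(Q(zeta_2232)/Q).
|Gal(Q(zeta_2232)/Q)| = phi(2232) = 720; group ≅ (Z/2232Z)^* ≅ Z/2Z × Z/2Z × Z/6Z × Z/30Z

The n-th cyclotomic polynomial Φ_2232(x) is the minimal polynomial of zeta_2232 over Q and has degree phi(2232) = 720. So Q(zeta_2232) is a degree-720 Galois extension with Galois group (Z/2232Z)^*. By CRT, (Z/2232Z)^* ≅ (Z/8Z)^* × (Z/9Z)^* × (Z/31Z)^*. Each prime-power unit group is (Z/8Z)^* ≅ Z/2Z × Z/2Z; (Z/9Z)^* ≅ Z/6Z; (Z/31Z)^* ≅ Z/30Z. Hence Gal(Q(zeta_2232)/Q) ≅ Z/2Z × Z/2Z × Z/6Z × Z/30Z.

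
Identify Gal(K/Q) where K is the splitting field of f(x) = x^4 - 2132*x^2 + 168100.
Gal(K/Q) = Z/2Z (cyclic of order 2)

f factors as (x^2 - 2050)(x^2 - 82), so the splitting field is K = Q(sqrt(2050), sqrt(82)). The squarefree part of 2050 is 82 and the squarefree part of 82 is also 82, so sqrt(2050) and sqrt(82) are both rational multiples of sqrt(82). Hence Q(sqrt(2050)) = Q(sqrt(82)) = Q(sqrt(82)), and the splitting field collapses to a single degree-2 extension with Galois group Z/2Z.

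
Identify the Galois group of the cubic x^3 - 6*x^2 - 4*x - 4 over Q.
Gal(K/Q) = S_3 (symmetric group of order 6)

Compute the discriminant of x^3 + (-6)*x^2 + (-4)*x + (-4): Δ = -4784. Since Δ is not a rational square, the Galois group is not contained in A_3; it must be the full S_3 (irreducibility of the cubic rules out anything smaller).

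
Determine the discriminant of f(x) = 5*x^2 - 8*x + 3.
Δ = 4

For a quadratic a x^2 + b x + c the discriminant is Δ = b^2 - 4ac = (-8)^2 - 4*(5)*(3) = 64 - (60) = 4.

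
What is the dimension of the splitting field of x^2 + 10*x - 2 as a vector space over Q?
[K:Q] = 2

The discriminant of x^2 + (10)*x + (-2) is b^2 - 4c = 100 - (-8) = 108. Since 108 is not a perfect square in Q, the polynomial is irreducible over Q. Its two roots generate a degree-2 extension, so [K:Q] = 2.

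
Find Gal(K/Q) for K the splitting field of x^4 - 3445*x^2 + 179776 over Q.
Gal(K/Q) = Z/2Z (cyclic of order 2)

f factors as (x^2 - 53)(x^2 - 3392), so the splitting field is K = Q(sqrt(53), sqrt(3392)). The squarefree part of 53 is 53 and the squarefree part of 3392 is also 53, so sqrt(53) and sqrt(3392) are both rational multiples of sqrt(53). Hence Q(sqrt(53)) = Q(sqrt(3392)) = Q(sqrt(53)), and the splitting field collapses to a single degree-2 extension with Galois group Z/2Z.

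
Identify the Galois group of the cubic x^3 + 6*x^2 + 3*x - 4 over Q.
Gal(K/Q) = S_3 (symmetric group of order 6)

Compute the discriminant of x^3 + (6)*x^2 + (3)*x + (-4): Δ = 1944. Since Δ is not a rational square, the Galois group is not contained in A_3; it must be the full S_3 (irreducibility of the cubic rules out anything smaller).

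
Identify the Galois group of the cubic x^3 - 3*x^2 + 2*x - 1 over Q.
Gal(K/Q) = S_3 (symmetric group of order 6)

Compute the discriminant of x^3 + (-3)*x^2 + (2)*x + (-1): Δ = -23. Since Δ is not a rational square, the Galois group is not contained in A_3; it must be the full S_3 (irreducibility of the cubic rules out anything smaller).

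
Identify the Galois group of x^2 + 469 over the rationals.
Gal(K/Q) = Z/2Z (cyclic of order 2)

x^2 + 469 is irreducible over Q since -469 is not a rational square. The splitting field Q(sqrt(-469)) has degree 2 over Q, and its unique nontrivial automorphism is sqrt(-469) ↦ -sqrt(-469). Hence Gal(Q(sqrt(-469))/Q) = Z/2Z.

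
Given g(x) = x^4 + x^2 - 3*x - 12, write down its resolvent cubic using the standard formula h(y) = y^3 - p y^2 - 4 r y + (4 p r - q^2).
h(y) = y^3 - y^2 + 48*y - 57

Identify coefficients: p = 1, q = -3, r = -12.
Plug into h(y) = y^3 - p y^2 - 4 r y + (4 p r - q^2):
  h(y) = y^3 - (1) y^2 - 4*(-12) y + (4*(1)*(-12) - (-3)^2)
       = y^3 + (-1) y^2 + (48) y + (-57).
Simplifying: h(y) = y^3 - y^2 + 48*y - 57.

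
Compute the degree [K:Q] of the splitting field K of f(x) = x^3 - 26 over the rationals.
[K:Q] = 6

x^3 - 26 has one real root r = 26^(1/3) and two complex roots r*zeta_3, r*zeta_3^2 where zeta_3 = e^(2*pi*i/3). The splitting field is Q(r, zeta_3). [Q(r):Q] = 3 and [Q(zeta_3):Q] = 2 with gcd = 1, so [Q(r, zeta_3):Q] = 3 * 2 = 6.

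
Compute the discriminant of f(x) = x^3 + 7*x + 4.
Δ = -1804

For a depressed cubic x^3 + p x + q the discriminant is Δ = -4 p^3 - 27 q^2 = -4*(7)^3 - 27*(4)^2 = -1372 - 432 = -1804.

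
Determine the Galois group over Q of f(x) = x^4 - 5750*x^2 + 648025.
Gal(K/Q) = Z/2Z (cyclic of order 2)

f factors as (x^2 - 5635)(x^2 - 115), so the splitting field is K = Q(sqrt(5635), sqrt(115)). The squarefree part of 5635 is 115 and the squarefree part of 115 is also 115, so sqrt(5635) and sqrt(115) are both rational multiples of sqrt(115). Hence Q(sqrt(5635)) = Q(sqrt(115)) = Q(sqrt(115)), and the splitting field collapses to a single degree-2 extension with Galois group Z/2Z.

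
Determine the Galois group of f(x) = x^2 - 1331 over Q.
Gal(K/Q) = Z/2Z (cyclic of order 2)

x^2 - 1331 is irreducible over Q since 1331 is not a rational square. The splitting field Q(sqrt(1331)) has degree 2 over Q, and its unique nontrivial automorphism is sqrt(1331) ↦ -sqrt(1331). Hence Gal(Q(sqrt(1331))/Q) = Z/2Z.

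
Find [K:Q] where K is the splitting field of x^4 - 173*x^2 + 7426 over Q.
[K:Q] = 4

f factors as (x^2 - 94)(x^2 - 79); the splitting field is K = Q(sqrt(94), sqrt(79)). Since 94, 79, and 7426 are all non-squares in Q, the three subfields Q(sqrt(94)), Q(sqrt(79)), Q(sqrt(7426)) are distinct degree-2 extensions, so [K:Q] = 4 (Klein four Galois group).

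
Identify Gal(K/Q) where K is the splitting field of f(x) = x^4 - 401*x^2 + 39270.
Gal(K/Q) = V_4 (Klein four-group, Z/2Z × Z/2Z)

f factors as (x^2 - 170)(x^2 - 231), so the splitting field is K = Q(sqrt(170), sqrt(231)). The elements 170, 231, 39270 are all non-squares in Q, so sqrt(170) and sqrt(231) generate independent quadratic extensions. Thus [K:Q] = 4 and Gal(K/Q) is generated by the two order-2 automorphisms sqrt(170) ↦ -sqrt(170) and sqrt(231) ↦ -sqrt(231), giving V_4.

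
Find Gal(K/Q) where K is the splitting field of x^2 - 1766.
Gal(K/Q) = Z/2Z (cyclic of order 2)

x^2 - 1766 is irreducible over Q since 1766 is not a rational square. The splitting field Q(sqrt(1766)) has degree 2 over Q, and its unique nontrivial automorphism is sqrt(1766) ↦ -sqrt(1766). Hence Gal(Q(sqrt(1766))/Q) = Z/2Z.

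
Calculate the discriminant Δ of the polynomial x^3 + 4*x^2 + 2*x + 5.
Δ = -1203

For x^3 + a x^2 + b x + c the discriminant is Δ = 18 a b c - 4 a^3 c + a^2 b^2 - 4 b^3 - 27 c^2.
Plug a = 4, b = 2, c = 5:
  18*(4)*(2)*(5) - 4*(4)^3*(5) + (4)^2*(2)^2 - 4*(2)^3 - 27*(5)^2
  = 720 + (-1280) + 64 + (-32) + (-675)
  = -1203.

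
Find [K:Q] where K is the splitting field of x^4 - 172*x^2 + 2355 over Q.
[K:Q] = 4

f factors as (x^2 - 15)(x^2 - 157); the splitting field is K = Q(sqrt(15), sqrt(157)). Since 15, 157, and 2355 are all non-squares in Q, the three subfields Q(sqrt(15)), Q(sqrt(157)), Q(sqrt(2355)) are distinct degree-2 extensions, so [K:Q] = 4 (Klein four Galois group).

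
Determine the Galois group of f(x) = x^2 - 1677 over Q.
Gal(K/Q) = Z/2Z (cyclic of order 2)

x^2 - 1677 is irreducible over Q since 1677 is not a rational square. The splitting field Q(sqrt(1677)) has degree 2 over Q, and its unique nontrivial automorphism is sqrt(1677) ↦ -sqrt(1677). Hence Gal(Q(sqrt(1677))/Q) = Z/2Z.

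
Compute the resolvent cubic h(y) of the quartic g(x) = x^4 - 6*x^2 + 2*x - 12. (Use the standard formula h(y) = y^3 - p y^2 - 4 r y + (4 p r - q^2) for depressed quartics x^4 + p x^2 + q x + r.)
h(y) = y^3 + 6*y^2 + 48*y + 284

Identify coefficients: p = -6, q = 2, r = -12.
Plug into h(y) = y^3 - p y^2 - 4 r y + (4 p r - q^2):
  h(y) = y^3 - (-6) y^2 - 4*(-12) y + (4*(-6)*(-12) - (2)^2)
       = y^3 + (6) y^2 + (48) y + (284).
Simplifying: h(y) = y^3 + 6*y^2 + 48*y + 284.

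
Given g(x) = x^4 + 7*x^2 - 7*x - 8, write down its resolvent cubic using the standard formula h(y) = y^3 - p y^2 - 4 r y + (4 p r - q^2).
h(y) = y^3 - 7*y^2 + 32*y - 273

Identify coefficients: p = 7, q = -7, r = -8.
Plug into h(y) = y^3 - p y^2 - 4 r y + (4 p r - q^2):
  h(y) = y^3 - (7) y^2 - 4*(-8) y + (4*(7)*(-8) - (-7)^2)
       = y^3 + (-7) y^2 + (32) y + (-273).
Simplifying: h(y) = y^3 - 7*y^2 + 32*y - 273.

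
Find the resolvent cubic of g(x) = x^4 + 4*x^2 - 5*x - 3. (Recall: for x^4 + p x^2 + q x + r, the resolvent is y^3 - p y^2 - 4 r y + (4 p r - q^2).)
h(y) = y^3 - 4*y^2 + 12*y - 73

Identify coefficients: p = 4, q = -5, r = -3.
Plug into h(y) = y^3 - p y^2 - 4 r y + (4 p r - q^2):
  h(y) = y^3 - (4) y^2 - 4*(-3) y + (4*(4)*(-3) - (-5)^2)
       = y^3 + (-4) y^2 + (12) y + (-73).
Simplifying: h(y) = y^3 - 4*y^2 + 12*y - 73.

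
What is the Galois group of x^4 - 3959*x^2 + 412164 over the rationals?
Gal(K/Q) = Z/2Z (cyclic of order 2)

f factors as (x^2 - 107)(x^2 - 3852), so the splitting field is K = Q(sqrt(107), sqrt(3852)). The squarefree part of 107 is 107 and the squarefree part of 3852 is also 107, so sqrt(107) and sqrt(3852) are both rational multiples of sqrt(107). Hence Q(sqrt(107)) = Q(sqrt(3852)) = Q(sqrt(107)), and the splitting field collapses to a single degree-2 extension with Galois group Z/2Z.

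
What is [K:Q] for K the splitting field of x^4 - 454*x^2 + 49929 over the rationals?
[K:Q] = 4

f factors as (x^2 - 187)(x^2 - 267); the splitting field is K = Q(sqrt(187), sqrt(267)). Since 187, 267, and 49929 are all non-squares in Q, the three subfields Q(sqrt(187)), Q(sqrt(267)), Q(sqrt(49929)) are distinct degree-2 extensions, so [K:Q] = 4 (Klein four Galois group).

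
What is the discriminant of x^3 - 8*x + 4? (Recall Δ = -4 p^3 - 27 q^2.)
Δ = 1616

For a depressed cubic x^3 + p x + q the discriminant is Δ = -4 p^3 - 27 q^2 = -4*(-8)^3 - 27*(4)^2 = 2048 - 432 = 1616.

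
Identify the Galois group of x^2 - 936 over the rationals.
Gal(K/Q) = Z/2Z (cyclic of order 2)

x^2 - 936 is irreducible over Q since 936 is not a rational square. The splitting field Q(sqrt(936)) has degree 2 over Q, and its unique nontrivial automorphism is sqrt(936) ↦ -sqrt(936). Hence Gal(Q(sqrt(936))/Q) = Z/2Z.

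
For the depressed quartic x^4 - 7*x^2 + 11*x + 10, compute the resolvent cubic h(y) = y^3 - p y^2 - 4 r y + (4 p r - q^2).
h(y) = y^3 + 7*y^2 - 40*y - 401

Identify coefficients: p = -7, q = 11, r = 10.
Plug into h(y) = y^3 - p y^2 - 4 r y + (4 p r - q^2):
  h(y) = y^3 - (-7) y^2 - 4*(10) y + (4*(-7)*(10) - (11)^2)
       = y^3 + (7) y^2 + (-40) y + (-401).
Simplifying: h(y) = y^3 + 7*y^2 - 40*y - 401.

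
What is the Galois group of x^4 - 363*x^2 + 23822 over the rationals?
Gal(K/Q) = V_4 (Klein four-group, Z/2Z × Z/2Z)

f factors as (x^2 - 277)(x^2 - 86), so the splitting field is K = Q(sqrt(277), sqrt(86)). The elements 277, 86, 23822 are all non-squares in Q, so sqrt(277) and sqrt(86) generate independent quadratic extensions. Thus [K:Q] = 4 and Gal(K/Q) is generated by the two order-2 automorphisms sqrt(277) ↦ -sqrt(277) and sqrt(86) ↦ -sqrt(86), giving V_4.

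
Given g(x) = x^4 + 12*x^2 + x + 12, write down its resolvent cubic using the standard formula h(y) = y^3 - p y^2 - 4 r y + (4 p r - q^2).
h(y) = y^3 - 12*y^2 - 48*y + 575

Identify coefficients: p = 12, q = 1, r = 12.
Plug into h(y) = y^3 - p y^2 - 4 r y + (4 p r - q^2):
  h(y) = y^3 - (12) y^2 - 4*(12) y + (4*(12)*(12) - (1)^2)
       = y^3 + (-12) y^2 + (-48) y + (575).
Simplifying: h(y) = y^3 - 12*y^2 - 48*y + 575.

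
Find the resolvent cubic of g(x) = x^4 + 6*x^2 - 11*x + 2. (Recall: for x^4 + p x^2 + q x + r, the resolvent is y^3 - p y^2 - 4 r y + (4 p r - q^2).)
h(y) = y^3 - 6*y^2 - 8*y - 73

Identify coefficients: p = 6, q = -11, r = 2.
Plug into h(y) = y^3 - p y^2 - 4 r y + (4 p r - q^2):
  h(y) = y^3 - (6) y^2 - 4*(2) y + (4*(6)*(2) - (-11)^2)
       = y^3 + (-6) y^2 + (-8) y + (-73).
Simplifying: h(y) = y^3 - 6*y^2 - 8*y - 73.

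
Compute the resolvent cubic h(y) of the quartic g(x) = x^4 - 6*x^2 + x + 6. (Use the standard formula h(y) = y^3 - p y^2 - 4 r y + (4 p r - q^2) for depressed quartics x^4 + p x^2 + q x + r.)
h(y) = y^3 + 6*y^2 - 24*y - 145

Identify coefficients: p = -6, q = 1, r = 6.
Plug into h(y) = y^3 - p y^2 - 4 r y + (4 p r - q^2):
  h(y) = y^3 - (-6) y^2 - 4*(6) y + (4*(-6)*(6) - (1)^2)
       = y^3 + (6) y^2 + (-24) y + (-145).
Simplifying: h(y) = y^3 + 6*y^2 - 24*y - 145.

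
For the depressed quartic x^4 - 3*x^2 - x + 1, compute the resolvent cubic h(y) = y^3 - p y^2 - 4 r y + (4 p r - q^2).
h(y) = y^3 + 3*y^2 - 4*y - 13

Identify coefficients: p = -3, q = -1, r = 1.
Plug into h(y) = y^3 - p y^2 - 4 r y + (4 p r - q^2):
  h(y) = y^3 - (-3) y^2 - 4*(1) y + (4*(-3)*(1) - (-1)^2)
       = y^3 + (3) y^2 + (-4) y + (-13).
Simplifying: h(y) = y^3 + 3*y^2 - 4*y - 13.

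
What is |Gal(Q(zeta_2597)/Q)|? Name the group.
|Gal(Q(zeta_2597)/Q)| = phi(2597) = 2184; group ≅ (Z/2597Z)^* ≅ Z/42Z × Z/52Z

The n-th cyclotomic polynomial Φ_2597(x) is the minimal polynomial of zeta_2597 over Q and has degree phi(2597) = 2184. So Q(zeta_2597) is a degree-2184 Galois extension with Galois group (Z/2597Z)^*. By CRT, (Z/2597Z)^* ≅ (Z/49Z)^* × (Z/53Z)^*. Each prime-power unit group is (Z/49Z)^* ≅ Z/42Z; (Z/53Z)^* ≅ Z/52Z. Hence Gal(Q(zeta_2597)/Q) ≅ Z/42Z × Z/52Z.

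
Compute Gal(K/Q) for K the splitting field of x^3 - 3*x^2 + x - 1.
Gal(K/Q) = S_3 (symmetric group of order 6)

Compute the discriminant of x^3 + (-3)*x^2 + (1)*x + (-1): Δ = -76. Since Δ is not a rational square, the Galois group is not contained in A_3; it must be the full S_3 (irreducibility of the cubic rules out anything smaller).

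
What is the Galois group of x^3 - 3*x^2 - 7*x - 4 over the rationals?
Gal(K/Q) = S_3 (symmetric group of order 6)

Compute the discriminant of x^3 + (-3)*x^2 + (-7)*x + (-4): Δ = -563. Since Δ is not a rational square, the Galois group is not contained in A_3; it must be the full S_3 (irreducibility of the cubic rules out anything smaller).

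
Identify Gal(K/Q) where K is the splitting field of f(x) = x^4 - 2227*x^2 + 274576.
Gal(K/Q) = Z/2Z (cyclic of order 2)

f factors as (x^2 - 131)(x^2 - 2096), so the splitting field is K = Q(sqrt(131), sqrt(2096)). The squarefree part of 131 is 131 and the squarefree part of 2096 is also 131, so sqrt(131) and sqrt(2096) are both rational multiples of sqrt(131). Hence Q(sqrt(131)) = Q(sqrt(2096)) = Q(sqrt(131)), and the splitting field collapses to a single degree-2 extension with Galois group Z/2Z.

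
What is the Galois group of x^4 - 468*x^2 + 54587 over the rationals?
Gal(K/Q) = V_4 (Klein four-group, Z/2Z × Z/2Z)

f factors as (x^2 - 247)(x^2 - 221), so the splitting field is K = Q(sqrt(247), sqrt(221)). The elements 247, 221, 54587 are all non-squares in Q, so sqrt(247) and sqrt(221) generate independent quadratic extensions. Thus [K:Q] = 4 and Gal(K/Q) is generated by the two order-2 automorphisms sqrt(247) ↦ -sqrt(247) and sqrt(221) ↦ -sqrt(221), giving V_4.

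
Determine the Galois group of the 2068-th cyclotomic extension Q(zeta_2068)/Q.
|Gal(Q(zeta_2068)/Q)| = phi(2068) = 920; group ≅ (Z/2068Z)^* ≅ Z/2Z × Z/10Z × Z/46Z

The n-th cyclotomic polynomial Φ_2068(x) is the minimal polynomial of zeta_2068 over Q and has degree phi(2068) = 920. So Q(zeta_2068) is a degree-920 Galois extension with Galois group (Z/2068Z)^*. By CRT, (Z/2068Z)^* ≅ (Z/4Z)^* × (Z/11Z)^* × (Z/47Z)^*. Each prime-power unit group is (Z/4Z)^* ≅ Z/2Z; (Z/11Z)^* ≅ Z/10Z; (Z/47Z)^* ≅ Z/46Z. Hence Gal(Q(zeta_2068)/Q) ≅ Z/2Z × Z/10Z × Z/46Z.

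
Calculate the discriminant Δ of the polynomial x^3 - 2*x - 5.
Δ = -643

For x^3 + a x^2 + b x + c the discriminant is Δ = 18 a b c - 4 a^3 c + a^2 b^2 - 4 b^3 - 27 c^2.
Plug a = 0, b = -2, c = -5:
  18*(0)*(-2)*(-5) - 4*(0)^3*(-5) + (0)^2*(-2)^2 - 4*(-2)^3 - 27*(-5)^2
  = 0 + (0) + 0 + (32) + (-675)
  = -643.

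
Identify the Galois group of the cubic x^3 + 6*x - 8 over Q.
Gal(K/Q) = S_3 (symmetric group of order 6)

Compute the discriminant of x^3 + (0)*x^2 + (6)*x + (-8): Δ = -2592. Since Δ is not a rational square, the Galois group is not contained in A_3; it must be the full S_3 (irreducibility of the cubic rules out anything smaller).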